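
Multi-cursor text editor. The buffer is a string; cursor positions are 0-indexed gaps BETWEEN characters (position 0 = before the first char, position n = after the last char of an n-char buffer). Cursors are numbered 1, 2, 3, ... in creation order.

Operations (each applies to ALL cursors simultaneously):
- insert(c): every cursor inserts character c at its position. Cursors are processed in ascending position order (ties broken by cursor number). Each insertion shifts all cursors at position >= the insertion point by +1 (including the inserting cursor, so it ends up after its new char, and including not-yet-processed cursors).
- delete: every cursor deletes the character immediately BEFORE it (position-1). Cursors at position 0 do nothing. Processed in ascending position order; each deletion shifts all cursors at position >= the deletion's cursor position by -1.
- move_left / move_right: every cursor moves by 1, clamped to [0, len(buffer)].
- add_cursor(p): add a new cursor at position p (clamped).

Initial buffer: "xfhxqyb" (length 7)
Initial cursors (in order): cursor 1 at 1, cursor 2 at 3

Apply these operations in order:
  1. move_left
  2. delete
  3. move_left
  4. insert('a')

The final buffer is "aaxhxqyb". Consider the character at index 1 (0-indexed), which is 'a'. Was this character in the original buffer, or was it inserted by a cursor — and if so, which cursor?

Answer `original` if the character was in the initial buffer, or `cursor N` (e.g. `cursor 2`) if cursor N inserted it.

Answer: cursor 2

Derivation:
After op 1 (move_left): buffer="xfhxqyb" (len 7), cursors c1@0 c2@2, authorship .......
After op 2 (delete): buffer="xhxqyb" (len 6), cursors c1@0 c2@1, authorship ......
After op 3 (move_left): buffer="xhxqyb" (len 6), cursors c1@0 c2@0, authorship ......
After op 4 (insert('a')): buffer="aaxhxqyb" (len 8), cursors c1@2 c2@2, authorship 12......
Authorship (.=original, N=cursor N): 1 2 . . . . . .
Index 1: author = 2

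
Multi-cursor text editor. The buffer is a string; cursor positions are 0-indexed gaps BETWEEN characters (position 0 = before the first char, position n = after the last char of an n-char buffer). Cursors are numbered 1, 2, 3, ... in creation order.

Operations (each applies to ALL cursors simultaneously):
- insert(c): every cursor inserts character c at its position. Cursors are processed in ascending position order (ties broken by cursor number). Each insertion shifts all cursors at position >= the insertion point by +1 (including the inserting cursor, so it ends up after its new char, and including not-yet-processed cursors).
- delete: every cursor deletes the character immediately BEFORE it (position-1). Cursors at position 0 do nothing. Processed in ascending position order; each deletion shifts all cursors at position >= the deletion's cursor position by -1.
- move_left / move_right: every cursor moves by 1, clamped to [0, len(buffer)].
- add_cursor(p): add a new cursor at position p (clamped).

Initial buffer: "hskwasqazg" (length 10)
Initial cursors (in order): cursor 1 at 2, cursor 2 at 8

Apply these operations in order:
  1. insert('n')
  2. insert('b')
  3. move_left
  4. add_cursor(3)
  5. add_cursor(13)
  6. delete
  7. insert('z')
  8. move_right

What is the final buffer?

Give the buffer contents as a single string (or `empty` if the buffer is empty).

Answer: hzzbkwasqazbzg

Derivation:
After op 1 (insert('n')): buffer="hsnkwasqanzg" (len 12), cursors c1@3 c2@10, authorship ..1......2..
After op 2 (insert('b')): buffer="hsnbkwasqanbzg" (len 14), cursors c1@4 c2@12, authorship ..11......22..
After op 3 (move_left): buffer="hsnbkwasqanbzg" (len 14), cursors c1@3 c2@11, authorship ..11......22..
After op 4 (add_cursor(3)): buffer="hsnbkwasqanbzg" (len 14), cursors c1@3 c3@3 c2@11, authorship ..11......22..
After op 5 (add_cursor(13)): buffer="hsnbkwasqanbzg" (len 14), cursors c1@3 c3@3 c2@11 c4@13, authorship ..11......22..
After op 6 (delete): buffer="hbkwasqabg" (len 10), cursors c1@1 c3@1 c2@8 c4@9, authorship .1......2.
After op 7 (insert('z')): buffer="hzzbkwasqazbzg" (len 14), cursors c1@3 c3@3 c2@11 c4@13, authorship .131......224.
After op 8 (move_right): buffer="hzzbkwasqazbzg" (len 14), cursors c1@4 c3@4 c2@12 c4@14, authorship .131......224.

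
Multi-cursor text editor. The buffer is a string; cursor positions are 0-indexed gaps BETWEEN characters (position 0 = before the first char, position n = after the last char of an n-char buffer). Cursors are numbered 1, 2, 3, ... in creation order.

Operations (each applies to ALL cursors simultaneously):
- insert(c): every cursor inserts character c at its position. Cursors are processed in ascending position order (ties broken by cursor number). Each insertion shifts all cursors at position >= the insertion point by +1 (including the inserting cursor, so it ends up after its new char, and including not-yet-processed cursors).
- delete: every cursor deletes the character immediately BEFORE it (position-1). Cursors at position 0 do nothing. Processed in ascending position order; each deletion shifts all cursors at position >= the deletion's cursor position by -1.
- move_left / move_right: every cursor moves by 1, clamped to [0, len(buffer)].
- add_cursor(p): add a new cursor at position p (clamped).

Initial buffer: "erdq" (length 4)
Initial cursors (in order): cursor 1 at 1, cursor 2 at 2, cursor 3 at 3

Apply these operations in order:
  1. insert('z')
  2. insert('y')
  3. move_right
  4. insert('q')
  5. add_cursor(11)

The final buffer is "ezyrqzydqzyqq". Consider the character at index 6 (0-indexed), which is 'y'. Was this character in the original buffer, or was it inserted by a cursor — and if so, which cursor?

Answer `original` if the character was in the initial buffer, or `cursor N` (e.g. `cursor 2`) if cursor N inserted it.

After op 1 (insert('z')): buffer="ezrzdzq" (len 7), cursors c1@2 c2@4 c3@6, authorship .1.2.3.
After op 2 (insert('y')): buffer="ezyrzydzyq" (len 10), cursors c1@3 c2@6 c3@9, authorship .11.22.33.
After op 3 (move_right): buffer="ezyrzydzyq" (len 10), cursors c1@4 c2@7 c3@10, authorship .11.22.33.
After op 4 (insert('q')): buffer="ezyrqzydqzyqq" (len 13), cursors c1@5 c2@9 c3@13, authorship .11.122.233.3
After op 5 (add_cursor(11)): buffer="ezyrqzydqzyqq" (len 13), cursors c1@5 c2@9 c4@11 c3@13, authorship .11.122.233.3
Authorship (.=original, N=cursor N): . 1 1 . 1 2 2 . 2 3 3 . 3
Index 6: author = 2

Answer: cursor 2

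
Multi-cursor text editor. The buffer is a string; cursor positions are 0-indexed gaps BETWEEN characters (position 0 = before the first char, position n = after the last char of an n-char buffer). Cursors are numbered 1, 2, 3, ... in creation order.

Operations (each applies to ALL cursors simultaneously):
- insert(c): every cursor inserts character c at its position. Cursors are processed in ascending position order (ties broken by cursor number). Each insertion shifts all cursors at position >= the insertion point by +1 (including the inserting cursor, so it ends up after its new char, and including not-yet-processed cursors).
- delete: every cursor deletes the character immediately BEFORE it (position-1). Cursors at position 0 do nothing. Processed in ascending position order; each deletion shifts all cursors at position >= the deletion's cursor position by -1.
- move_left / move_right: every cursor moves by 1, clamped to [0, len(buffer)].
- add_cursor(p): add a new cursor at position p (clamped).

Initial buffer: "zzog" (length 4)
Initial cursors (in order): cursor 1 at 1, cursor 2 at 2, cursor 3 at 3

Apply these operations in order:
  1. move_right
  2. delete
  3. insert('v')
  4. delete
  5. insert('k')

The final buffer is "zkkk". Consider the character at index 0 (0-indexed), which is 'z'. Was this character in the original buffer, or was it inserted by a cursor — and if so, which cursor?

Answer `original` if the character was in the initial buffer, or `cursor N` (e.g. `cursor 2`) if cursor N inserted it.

Answer: original

Derivation:
After op 1 (move_right): buffer="zzog" (len 4), cursors c1@2 c2@3 c3@4, authorship ....
After op 2 (delete): buffer="z" (len 1), cursors c1@1 c2@1 c3@1, authorship .
After op 3 (insert('v')): buffer="zvvv" (len 4), cursors c1@4 c2@4 c3@4, authorship .123
After op 4 (delete): buffer="z" (len 1), cursors c1@1 c2@1 c3@1, authorship .
After op 5 (insert('k')): buffer="zkkk" (len 4), cursors c1@4 c2@4 c3@4, authorship .123
Authorship (.=original, N=cursor N): . 1 2 3
Index 0: author = original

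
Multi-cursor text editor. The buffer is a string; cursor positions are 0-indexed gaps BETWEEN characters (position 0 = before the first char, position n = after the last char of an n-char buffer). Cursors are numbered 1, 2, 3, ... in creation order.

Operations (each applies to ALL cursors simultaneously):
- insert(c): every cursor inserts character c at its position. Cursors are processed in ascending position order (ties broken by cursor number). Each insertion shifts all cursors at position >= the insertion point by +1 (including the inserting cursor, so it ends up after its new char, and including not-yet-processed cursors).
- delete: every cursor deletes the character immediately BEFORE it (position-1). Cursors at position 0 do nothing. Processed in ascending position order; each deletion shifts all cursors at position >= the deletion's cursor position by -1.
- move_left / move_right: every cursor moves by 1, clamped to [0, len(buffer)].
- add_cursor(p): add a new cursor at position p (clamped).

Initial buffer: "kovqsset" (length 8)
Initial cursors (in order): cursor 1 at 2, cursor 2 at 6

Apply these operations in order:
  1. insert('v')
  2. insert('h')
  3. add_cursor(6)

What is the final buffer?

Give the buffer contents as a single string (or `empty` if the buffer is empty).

Answer: kovhvqssvhet

Derivation:
After op 1 (insert('v')): buffer="kovvqssvet" (len 10), cursors c1@3 c2@8, authorship ..1....2..
After op 2 (insert('h')): buffer="kovhvqssvhet" (len 12), cursors c1@4 c2@10, authorship ..11....22..
After op 3 (add_cursor(6)): buffer="kovhvqssvhet" (len 12), cursors c1@4 c3@6 c2@10, authorship ..11....22..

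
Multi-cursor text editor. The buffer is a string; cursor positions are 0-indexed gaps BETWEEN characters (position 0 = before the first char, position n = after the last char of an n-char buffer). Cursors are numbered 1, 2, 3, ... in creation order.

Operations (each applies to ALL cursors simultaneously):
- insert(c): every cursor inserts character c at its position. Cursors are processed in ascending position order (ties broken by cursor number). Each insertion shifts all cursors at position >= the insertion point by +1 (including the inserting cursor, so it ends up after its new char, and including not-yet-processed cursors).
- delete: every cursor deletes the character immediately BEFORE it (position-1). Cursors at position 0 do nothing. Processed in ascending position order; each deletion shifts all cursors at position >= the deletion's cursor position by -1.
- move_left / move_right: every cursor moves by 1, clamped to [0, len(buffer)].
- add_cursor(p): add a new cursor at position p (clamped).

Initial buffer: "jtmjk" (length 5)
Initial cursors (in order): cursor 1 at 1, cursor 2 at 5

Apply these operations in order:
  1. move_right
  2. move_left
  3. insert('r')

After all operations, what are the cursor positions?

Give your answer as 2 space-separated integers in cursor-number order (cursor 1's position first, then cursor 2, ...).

After op 1 (move_right): buffer="jtmjk" (len 5), cursors c1@2 c2@5, authorship .....
After op 2 (move_left): buffer="jtmjk" (len 5), cursors c1@1 c2@4, authorship .....
After op 3 (insert('r')): buffer="jrtmjrk" (len 7), cursors c1@2 c2@6, authorship .1...2.

Answer: 2 6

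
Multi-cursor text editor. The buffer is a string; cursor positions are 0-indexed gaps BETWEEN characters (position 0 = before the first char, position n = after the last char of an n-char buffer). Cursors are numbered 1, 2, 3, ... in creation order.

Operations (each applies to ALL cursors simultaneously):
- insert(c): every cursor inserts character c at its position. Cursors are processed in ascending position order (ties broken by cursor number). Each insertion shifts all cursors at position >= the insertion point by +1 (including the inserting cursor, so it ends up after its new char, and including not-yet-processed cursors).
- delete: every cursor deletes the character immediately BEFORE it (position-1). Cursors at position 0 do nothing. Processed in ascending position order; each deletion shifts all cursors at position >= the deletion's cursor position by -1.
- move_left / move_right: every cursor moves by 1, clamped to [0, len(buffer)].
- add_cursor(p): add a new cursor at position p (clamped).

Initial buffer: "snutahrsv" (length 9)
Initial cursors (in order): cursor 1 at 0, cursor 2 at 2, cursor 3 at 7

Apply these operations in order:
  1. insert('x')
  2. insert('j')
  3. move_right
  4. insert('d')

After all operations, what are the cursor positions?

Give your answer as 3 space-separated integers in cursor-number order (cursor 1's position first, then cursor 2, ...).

After op 1 (insert('x')): buffer="xsnxutahrxsv" (len 12), cursors c1@1 c2@4 c3@10, authorship 1..2.....3..
After op 2 (insert('j')): buffer="xjsnxjutahrxjsv" (len 15), cursors c1@2 c2@6 c3@13, authorship 11..22.....33..
After op 3 (move_right): buffer="xjsnxjutahrxjsv" (len 15), cursors c1@3 c2@7 c3@14, authorship 11..22.....33..
After op 4 (insert('d')): buffer="xjsdnxjudtahrxjsdv" (len 18), cursors c1@4 c2@9 c3@17, authorship 11.1.22.2....33.3.

Answer: 4 9 17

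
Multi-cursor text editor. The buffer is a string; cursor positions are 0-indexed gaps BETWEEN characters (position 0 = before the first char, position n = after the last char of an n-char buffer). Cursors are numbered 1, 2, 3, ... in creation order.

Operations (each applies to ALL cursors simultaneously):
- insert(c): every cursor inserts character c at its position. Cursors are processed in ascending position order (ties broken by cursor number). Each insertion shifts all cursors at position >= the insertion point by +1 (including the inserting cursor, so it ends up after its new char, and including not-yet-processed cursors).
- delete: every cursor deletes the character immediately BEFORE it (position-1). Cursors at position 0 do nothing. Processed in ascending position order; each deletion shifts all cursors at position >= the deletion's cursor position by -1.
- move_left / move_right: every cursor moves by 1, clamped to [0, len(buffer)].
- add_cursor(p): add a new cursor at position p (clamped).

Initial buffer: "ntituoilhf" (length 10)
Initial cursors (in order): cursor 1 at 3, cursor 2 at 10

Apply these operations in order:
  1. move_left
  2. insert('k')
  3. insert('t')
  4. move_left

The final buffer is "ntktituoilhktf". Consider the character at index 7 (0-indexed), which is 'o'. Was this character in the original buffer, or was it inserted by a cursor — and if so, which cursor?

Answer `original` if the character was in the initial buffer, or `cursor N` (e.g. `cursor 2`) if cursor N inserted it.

After op 1 (move_left): buffer="ntituoilhf" (len 10), cursors c1@2 c2@9, authorship ..........
After op 2 (insert('k')): buffer="ntkituoilhkf" (len 12), cursors c1@3 c2@11, authorship ..1.......2.
After op 3 (insert('t')): buffer="ntktituoilhktf" (len 14), cursors c1@4 c2@13, authorship ..11.......22.
After op 4 (move_left): buffer="ntktituoilhktf" (len 14), cursors c1@3 c2@12, authorship ..11.......22.
Authorship (.=original, N=cursor N): . . 1 1 . . . . . . . 2 2 .
Index 7: author = original

Answer: original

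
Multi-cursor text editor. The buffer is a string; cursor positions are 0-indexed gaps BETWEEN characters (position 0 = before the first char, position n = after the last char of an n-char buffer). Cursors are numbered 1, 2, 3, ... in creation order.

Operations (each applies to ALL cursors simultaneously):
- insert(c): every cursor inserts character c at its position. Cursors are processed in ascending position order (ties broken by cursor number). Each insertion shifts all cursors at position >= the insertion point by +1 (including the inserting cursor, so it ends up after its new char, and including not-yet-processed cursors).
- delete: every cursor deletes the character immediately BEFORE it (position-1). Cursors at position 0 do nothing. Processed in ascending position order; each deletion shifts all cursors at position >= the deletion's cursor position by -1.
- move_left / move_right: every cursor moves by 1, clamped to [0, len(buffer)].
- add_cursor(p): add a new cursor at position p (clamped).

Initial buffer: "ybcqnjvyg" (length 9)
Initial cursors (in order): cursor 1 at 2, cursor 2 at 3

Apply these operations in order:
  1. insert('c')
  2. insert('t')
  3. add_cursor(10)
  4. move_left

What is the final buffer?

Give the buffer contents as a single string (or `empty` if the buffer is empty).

Answer: ybctcctqnjvyg

Derivation:
After op 1 (insert('c')): buffer="ybcccqnjvyg" (len 11), cursors c1@3 c2@5, authorship ..1.2......
After op 2 (insert('t')): buffer="ybctcctqnjvyg" (len 13), cursors c1@4 c2@7, authorship ..11.22......
After op 3 (add_cursor(10)): buffer="ybctcctqnjvyg" (len 13), cursors c1@4 c2@7 c3@10, authorship ..11.22......
After op 4 (move_left): buffer="ybctcctqnjvyg" (len 13), cursors c1@3 c2@6 c3@9, authorship ..11.22......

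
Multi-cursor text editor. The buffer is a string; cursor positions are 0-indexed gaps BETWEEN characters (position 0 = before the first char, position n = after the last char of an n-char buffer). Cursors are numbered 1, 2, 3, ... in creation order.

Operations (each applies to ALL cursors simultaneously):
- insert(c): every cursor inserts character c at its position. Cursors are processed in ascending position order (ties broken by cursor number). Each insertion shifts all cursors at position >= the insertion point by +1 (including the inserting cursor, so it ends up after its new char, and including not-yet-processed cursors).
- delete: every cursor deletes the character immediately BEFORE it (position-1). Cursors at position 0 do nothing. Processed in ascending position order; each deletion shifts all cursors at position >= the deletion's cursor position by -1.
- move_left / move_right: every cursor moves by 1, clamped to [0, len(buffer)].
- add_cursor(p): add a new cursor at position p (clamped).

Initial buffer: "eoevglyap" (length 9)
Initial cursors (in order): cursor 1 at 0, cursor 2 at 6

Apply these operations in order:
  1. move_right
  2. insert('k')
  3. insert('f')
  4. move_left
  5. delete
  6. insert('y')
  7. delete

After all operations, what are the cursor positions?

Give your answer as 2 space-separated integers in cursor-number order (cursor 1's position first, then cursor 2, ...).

After op 1 (move_right): buffer="eoevglyap" (len 9), cursors c1@1 c2@7, authorship .........
After op 2 (insert('k')): buffer="ekoevglykap" (len 11), cursors c1@2 c2@9, authorship .1......2..
After op 3 (insert('f')): buffer="ekfoevglykfap" (len 13), cursors c1@3 c2@11, authorship .11......22..
After op 4 (move_left): buffer="ekfoevglykfap" (len 13), cursors c1@2 c2@10, authorship .11......22..
After op 5 (delete): buffer="efoevglyfap" (len 11), cursors c1@1 c2@8, authorship .1......2..
After op 6 (insert('y')): buffer="eyfoevglyyfap" (len 13), cursors c1@2 c2@10, authorship .11......22..
After op 7 (delete): buffer="efoevglyfap" (len 11), cursors c1@1 c2@8, authorship .1......2..

Answer: 1 8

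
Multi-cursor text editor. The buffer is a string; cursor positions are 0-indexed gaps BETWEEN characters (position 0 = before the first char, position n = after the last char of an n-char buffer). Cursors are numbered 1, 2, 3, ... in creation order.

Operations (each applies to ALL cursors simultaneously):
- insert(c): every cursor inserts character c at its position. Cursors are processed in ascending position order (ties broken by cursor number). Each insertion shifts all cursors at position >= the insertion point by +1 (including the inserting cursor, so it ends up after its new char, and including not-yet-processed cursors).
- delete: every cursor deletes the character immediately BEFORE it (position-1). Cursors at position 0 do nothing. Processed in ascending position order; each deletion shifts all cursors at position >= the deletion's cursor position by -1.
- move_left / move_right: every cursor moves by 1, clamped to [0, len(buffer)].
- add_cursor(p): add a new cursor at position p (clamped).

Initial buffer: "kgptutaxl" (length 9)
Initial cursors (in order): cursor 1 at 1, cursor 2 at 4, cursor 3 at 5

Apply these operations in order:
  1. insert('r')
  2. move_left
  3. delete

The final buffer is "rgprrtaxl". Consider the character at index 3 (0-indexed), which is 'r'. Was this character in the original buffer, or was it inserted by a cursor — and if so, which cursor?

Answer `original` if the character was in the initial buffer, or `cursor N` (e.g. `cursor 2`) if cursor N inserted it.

Answer: cursor 2

Derivation:
After op 1 (insert('r')): buffer="krgptrurtaxl" (len 12), cursors c1@2 c2@6 c3@8, authorship .1...2.3....
After op 2 (move_left): buffer="krgptrurtaxl" (len 12), cursors c1@1 c2@5 c3@7, authorship .1...2.3....
After op 3 (delete): buffer="rgprrtaxl" (len 9), cursors c1@0 c2@3 c3@4, authorship 1..23....
Authorship (.=original, N=cursor N): 1 . . 2 3 . . . .
Index 3: author = 2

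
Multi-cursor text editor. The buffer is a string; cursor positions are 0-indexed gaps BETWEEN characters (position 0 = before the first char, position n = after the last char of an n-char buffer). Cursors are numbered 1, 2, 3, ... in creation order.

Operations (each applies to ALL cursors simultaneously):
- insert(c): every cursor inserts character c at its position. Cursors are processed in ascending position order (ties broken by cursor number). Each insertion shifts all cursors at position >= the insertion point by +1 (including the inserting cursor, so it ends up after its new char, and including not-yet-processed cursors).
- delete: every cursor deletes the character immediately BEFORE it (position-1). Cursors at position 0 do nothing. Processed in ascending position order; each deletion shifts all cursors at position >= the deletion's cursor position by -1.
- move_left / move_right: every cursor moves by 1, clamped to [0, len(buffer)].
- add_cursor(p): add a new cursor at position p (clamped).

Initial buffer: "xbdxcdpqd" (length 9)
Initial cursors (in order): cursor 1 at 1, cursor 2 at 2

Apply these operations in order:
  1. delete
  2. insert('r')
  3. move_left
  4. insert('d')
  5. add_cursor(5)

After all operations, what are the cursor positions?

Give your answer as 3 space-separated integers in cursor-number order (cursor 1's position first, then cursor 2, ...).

Answer: 3 3 5

Derivation:
After op 1 (delete): buffer="dxcdpqd" (len 7), cursors c1@0 c2@0, authorship .......
After op 2 (insert('r')): buffer="rrdxcdpqd" (len 9), cursors c1@2 c2@2, authorship 12.......
After op 3 (move_left): buffer="rrdxcdpqd" (len 9), cursors c1@1 c2@1, authorship 12.......
After op 4 (insert('d')): buffer="rddrdxcdpqd" (len 11), cursors c1@3 c2@3, authorship 1122.......
After op 5 (add_cursor(5)): buffer="rddrdxcdpqd" (len 11), cursors c1@3 c2@3 c3@5, authorship 1122.......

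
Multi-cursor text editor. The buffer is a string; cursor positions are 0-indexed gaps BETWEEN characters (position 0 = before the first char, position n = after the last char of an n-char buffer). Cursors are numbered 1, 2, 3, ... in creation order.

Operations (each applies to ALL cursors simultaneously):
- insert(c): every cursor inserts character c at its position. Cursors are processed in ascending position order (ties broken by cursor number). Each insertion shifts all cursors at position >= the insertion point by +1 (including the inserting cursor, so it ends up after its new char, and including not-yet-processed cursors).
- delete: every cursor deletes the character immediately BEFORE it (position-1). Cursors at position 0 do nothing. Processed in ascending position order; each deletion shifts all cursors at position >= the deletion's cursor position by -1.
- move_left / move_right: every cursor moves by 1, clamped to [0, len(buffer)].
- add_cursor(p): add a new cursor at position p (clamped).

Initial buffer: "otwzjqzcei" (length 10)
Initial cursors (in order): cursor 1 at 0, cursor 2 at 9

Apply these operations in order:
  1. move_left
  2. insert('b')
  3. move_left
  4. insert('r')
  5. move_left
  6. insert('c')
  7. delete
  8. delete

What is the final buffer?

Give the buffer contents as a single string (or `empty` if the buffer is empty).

Answer: rbotwzjqzrbei

Derivation:
After op 1 (move_left): buffer="otwzjqzcei" (len 10), cursors c1@0 c2@8, authorship ..........
After op 2 (insert('b')): buffer="botwzjqzcbei" (len 12), cursors c1@1 c2@10, authorship 1........2..
After op 3 (move_left): buffer="botwzjqzcbei" (len 12), cursors c1@0 c2@9, authorship 1........2..
After op 4 (insert('r')): buffer="rbotwzjqzcrbei" (len 14), cursors c1@1 c2@11, authorship 11........22..
After op 5 (move_left): buffer="rbotwzjqzcrbei" (len 14), cursors c1@0 c2@10, authorship 11........22..
After op 6 (insert('c')): buffer="crbotwzjqzccrbei" (len 16), cursors c1@1 c2@12, authorship 111........222..
After op 7 (delete): buffer="rbotwzjqzcrbei" (len 14), cursors c1@0 c2@10, authorship 11........22..
After op 8 (delete): buffer="rbotwzjqzrbei" (len 13), cursors c1@0 c2@9, authorship 11.......22..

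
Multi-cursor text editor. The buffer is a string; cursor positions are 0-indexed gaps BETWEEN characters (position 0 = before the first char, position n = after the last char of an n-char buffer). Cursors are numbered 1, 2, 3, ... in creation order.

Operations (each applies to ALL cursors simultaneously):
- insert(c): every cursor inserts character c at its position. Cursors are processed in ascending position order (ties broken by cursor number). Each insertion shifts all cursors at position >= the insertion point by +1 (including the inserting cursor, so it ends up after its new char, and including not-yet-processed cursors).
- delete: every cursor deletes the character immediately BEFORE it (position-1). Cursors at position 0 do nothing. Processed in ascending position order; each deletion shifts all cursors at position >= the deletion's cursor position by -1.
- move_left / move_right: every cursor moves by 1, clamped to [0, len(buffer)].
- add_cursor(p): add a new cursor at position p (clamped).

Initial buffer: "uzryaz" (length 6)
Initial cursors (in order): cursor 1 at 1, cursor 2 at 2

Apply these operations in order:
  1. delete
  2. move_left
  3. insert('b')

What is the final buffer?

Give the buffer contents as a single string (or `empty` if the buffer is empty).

After op 1 (delete): buffer="ryaz" (len 4), cursors c1@0 c2@0, authorship ....
After op 2 (move_left): buffer="ryaz" (len 4), cursors c1@0 c2@0, authorship ....
After op 3 (insert('b')): buffer="bbryaz" (len 6), cursors c1@2 c2@2, authorship 12....

Answer: bbryaz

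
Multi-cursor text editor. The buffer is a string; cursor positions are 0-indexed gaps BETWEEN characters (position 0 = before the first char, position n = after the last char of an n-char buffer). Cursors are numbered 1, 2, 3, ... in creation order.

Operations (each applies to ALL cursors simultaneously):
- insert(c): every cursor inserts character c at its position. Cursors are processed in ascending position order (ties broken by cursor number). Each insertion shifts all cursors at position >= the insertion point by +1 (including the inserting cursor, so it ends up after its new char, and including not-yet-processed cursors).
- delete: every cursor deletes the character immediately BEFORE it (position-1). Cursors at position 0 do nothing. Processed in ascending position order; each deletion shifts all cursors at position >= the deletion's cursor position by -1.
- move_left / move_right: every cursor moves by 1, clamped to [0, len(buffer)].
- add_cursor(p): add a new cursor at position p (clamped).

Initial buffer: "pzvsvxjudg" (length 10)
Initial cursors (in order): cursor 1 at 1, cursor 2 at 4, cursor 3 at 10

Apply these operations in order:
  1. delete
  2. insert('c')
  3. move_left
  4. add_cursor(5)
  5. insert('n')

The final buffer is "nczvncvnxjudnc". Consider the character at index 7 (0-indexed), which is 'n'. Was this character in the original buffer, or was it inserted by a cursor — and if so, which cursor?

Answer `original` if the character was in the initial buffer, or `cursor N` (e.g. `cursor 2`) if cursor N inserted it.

After op 1 (delete): buffer="zvvxjud" (len 7), cursors c1@0 c2@2 c3@7, authorship .......
After op 2 (insert('c')): buffer="czvcvxjudc" (len 10), cursors c1@1 c2@4 c3@10, authorship 1..2.....3
After op 3 (move_left): buffer="czvcvxjudc" (len 10), cursors c1@0 c2@3 c3@9, authorship 1..2.....3
After op 4 (add_cursor(5)): buffer="czvcvxjudc" (len 10), cursors c1@0 c2@3 c4@5 c3@9, authorship 1..2.....3
After op 5 (insert('n')): buffer="nczvncvnxjudnc" (len 14), cursors c1@1 c2@5 c4@8 c3@13, authorship 11..22.4....33
Authorship (.=original, N=cursor N): 1 1 . . 2 2 . 4 . . . . 3 3
Index 7: author = 4

Answer: cursor 4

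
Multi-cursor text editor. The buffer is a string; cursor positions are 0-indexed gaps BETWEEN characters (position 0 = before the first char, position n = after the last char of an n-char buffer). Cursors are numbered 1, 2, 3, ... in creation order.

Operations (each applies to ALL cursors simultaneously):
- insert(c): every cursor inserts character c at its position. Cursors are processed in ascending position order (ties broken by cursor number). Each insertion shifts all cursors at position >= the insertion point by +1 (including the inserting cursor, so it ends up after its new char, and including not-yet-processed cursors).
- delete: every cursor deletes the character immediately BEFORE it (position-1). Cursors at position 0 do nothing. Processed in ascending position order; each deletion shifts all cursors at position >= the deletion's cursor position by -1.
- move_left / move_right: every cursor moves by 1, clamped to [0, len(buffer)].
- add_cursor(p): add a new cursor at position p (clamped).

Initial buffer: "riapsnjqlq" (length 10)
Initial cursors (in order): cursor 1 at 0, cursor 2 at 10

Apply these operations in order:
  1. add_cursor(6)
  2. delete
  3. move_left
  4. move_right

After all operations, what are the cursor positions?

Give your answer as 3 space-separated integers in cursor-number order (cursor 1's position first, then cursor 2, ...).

After op 1 (add_cursor(6)): buffer="riapsnjqlq" (len 10), cursors c1@0 c3@6 c2@10, authorship ..........
After op 2 (delete): buffer="riapsjql" (len 8), cursors c1@0 c3@5 c2@8, authorship ........
After op 3 (move_left): buffer="riapsjql" (len 8), cursors c1@0 c3@4 c2@7, authorship ........
After op 4 (move_right): buffer="riapsjql" (len 8), cursors c1@1 c3@5 c2@8, authorship ........

Answer: 1 8 5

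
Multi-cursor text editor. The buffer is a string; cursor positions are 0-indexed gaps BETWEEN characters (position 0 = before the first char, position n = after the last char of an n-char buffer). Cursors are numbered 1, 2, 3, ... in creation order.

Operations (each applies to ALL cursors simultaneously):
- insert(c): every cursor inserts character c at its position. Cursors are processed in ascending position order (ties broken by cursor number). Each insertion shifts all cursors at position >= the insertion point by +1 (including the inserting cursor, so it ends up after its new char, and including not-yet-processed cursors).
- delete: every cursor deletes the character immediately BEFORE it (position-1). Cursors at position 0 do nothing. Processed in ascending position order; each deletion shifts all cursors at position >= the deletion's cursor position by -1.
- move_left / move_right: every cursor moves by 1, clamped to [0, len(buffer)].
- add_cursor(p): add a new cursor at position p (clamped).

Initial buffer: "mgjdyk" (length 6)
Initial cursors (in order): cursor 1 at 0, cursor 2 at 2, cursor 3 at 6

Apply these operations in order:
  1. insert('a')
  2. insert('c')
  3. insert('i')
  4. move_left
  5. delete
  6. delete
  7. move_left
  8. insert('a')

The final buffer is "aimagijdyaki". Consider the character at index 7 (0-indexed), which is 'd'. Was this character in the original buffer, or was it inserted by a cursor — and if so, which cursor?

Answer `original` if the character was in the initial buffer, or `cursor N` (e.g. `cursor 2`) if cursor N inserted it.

Answer: original

Derivation:
After op 1 (insert('a')): buffer="amgajdyka" (len 9), cursors c1@1 c2@4 c3@9, authorship 1..2....3
After op 2 (insert('c')): buffer="acmgacjdykac" (len 12), cursors c1@2 c2@6 c3@12, authorship 11..22....33
After op 3 (insert('i')): buffer="acimgacijdykaci" (len 15), cursors c1@3 c2@8 c3@15, authorship 111..222....333
After op 4 (move_left): buffer="acimgacijdykaci" (len 15), cursors c1@2 c2@7 c3@14, authorship 111..222....333
After op 5 (delete): buffer="aimgaijdykai" (len 12), cursors c1@1 c2@5 c3@11, authorship 11..22....33
After op 6 (delete): buffer="imgijdyki" (len 9), cursors c1@0 c2@3 c3@8, authorship 1..2....3
After op 7 (move_left): buffer="imgijdyki" (len 9), cursors c1@0 c2@2 c3@7, authorship 1..2....3
After op 8 (insert('a')): buffer="aimagijdyaki" (len 12), cursors c1@1 c2@4 c3@10, authorship 11.2.2...3.3
Authorship (.=original, N=cursor N): 1 1 . 2 . 2 . . . 3 . 3
Index 7: author = original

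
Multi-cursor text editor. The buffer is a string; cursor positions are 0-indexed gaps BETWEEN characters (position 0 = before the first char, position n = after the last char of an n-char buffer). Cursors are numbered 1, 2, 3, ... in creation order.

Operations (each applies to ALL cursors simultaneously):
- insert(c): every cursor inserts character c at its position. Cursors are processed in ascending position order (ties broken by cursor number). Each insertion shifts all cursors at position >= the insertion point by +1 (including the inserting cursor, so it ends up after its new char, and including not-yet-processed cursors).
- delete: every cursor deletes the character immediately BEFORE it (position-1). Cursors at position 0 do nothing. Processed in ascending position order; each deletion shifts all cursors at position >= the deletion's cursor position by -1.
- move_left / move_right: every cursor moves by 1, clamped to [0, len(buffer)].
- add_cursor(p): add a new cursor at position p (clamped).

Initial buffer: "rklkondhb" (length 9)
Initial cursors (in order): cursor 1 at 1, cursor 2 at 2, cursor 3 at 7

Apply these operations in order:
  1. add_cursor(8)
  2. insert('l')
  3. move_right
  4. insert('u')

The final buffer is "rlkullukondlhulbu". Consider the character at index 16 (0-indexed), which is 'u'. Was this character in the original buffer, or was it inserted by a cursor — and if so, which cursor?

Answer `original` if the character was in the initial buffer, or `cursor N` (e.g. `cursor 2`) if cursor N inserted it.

Answer: cursor 4

Derivation:
After op 1 (add_cursor(8)): buffer="rklkondhb" (len 9), cursors c1@1 c2@2 c3@7 c4@8, authorship .........
After op 2 (insert('l')): buffer="rlkllkondlhlb" (len 13), cursors c1@2 c2@4 c3@10 c4@12, authorship .1.2.....3.4.
After op 3 (move_right): buffer="rlkllkondlhlb" (len 13), cursors c1@3 c2@5 c3@11 c4@13, authorship .1.2.....3.4.
After op 4 (insert('u')): buffer="rlkullukondlhulbu" (len 17), cursors c1@4 c2@7 c3@14 c4@17, authorship .1.12.2....3.34.4
Authorship (.=original, N=cursor N): . 1 . 1 2 . 2 . . . . 3 . 3 4 . 4
Index 16: author = 4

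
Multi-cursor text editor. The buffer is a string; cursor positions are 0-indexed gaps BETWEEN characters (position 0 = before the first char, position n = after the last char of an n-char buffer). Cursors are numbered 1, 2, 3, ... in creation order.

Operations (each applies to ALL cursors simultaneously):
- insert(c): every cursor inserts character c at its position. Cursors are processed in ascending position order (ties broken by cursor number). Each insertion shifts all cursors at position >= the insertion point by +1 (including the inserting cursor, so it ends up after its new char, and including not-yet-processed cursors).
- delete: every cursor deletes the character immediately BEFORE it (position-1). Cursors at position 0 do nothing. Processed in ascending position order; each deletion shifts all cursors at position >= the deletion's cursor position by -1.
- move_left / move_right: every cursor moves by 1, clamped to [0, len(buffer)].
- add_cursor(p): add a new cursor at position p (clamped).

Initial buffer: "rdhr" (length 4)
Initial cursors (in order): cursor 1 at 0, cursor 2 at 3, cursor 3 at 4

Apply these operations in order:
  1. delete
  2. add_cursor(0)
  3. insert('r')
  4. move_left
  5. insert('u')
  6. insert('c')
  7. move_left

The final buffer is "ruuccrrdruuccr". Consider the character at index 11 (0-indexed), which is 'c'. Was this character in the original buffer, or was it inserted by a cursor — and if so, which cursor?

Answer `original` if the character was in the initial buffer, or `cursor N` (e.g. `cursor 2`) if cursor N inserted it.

Answer: cursor 2

Derivation:
After op 1 (delete): buffer="rd" (len 2), cursors c1@0 c2@2 c3@2, authorship ..
After op 2 (add_cursor(0)): buffer="rd" (len 2), cursors c1@0 c4@0 c2@2 c3@2, authorship ..
After op 3 (insert('r')): buffer="rrrdrr" (len 6), cursors c1@2 c4@2 c2@6 c3@6, authorship 14..23
After op 4 (move_left): buffer="rrrdrr" (len 6), cursors c1@1 c4@1 c2@5 c3@5, authorship 14..23
After op 5 (insert('u')): buffer="ruurrdruur" (len 10), cursors c1@3 c4@3 c2@9 c3@9, authorship 1144..2233
After op 6 (insert('c')): buffer="ruuccrrdruuccr" (len 14), cursors c1@5 c4@5 c2@13 c3@13, authorship 114144..223233
After op 7 (move_left): buffer="ruuccrrdruuccr" (len 14), cursors c1@4 c4@4 c2@12 c3@12, authorship 114144..223233
Authorship (.=original, N=cursor N): 1 1 4 1 4 4 . . 2 2 3 2 3 3
Index 11: author = 2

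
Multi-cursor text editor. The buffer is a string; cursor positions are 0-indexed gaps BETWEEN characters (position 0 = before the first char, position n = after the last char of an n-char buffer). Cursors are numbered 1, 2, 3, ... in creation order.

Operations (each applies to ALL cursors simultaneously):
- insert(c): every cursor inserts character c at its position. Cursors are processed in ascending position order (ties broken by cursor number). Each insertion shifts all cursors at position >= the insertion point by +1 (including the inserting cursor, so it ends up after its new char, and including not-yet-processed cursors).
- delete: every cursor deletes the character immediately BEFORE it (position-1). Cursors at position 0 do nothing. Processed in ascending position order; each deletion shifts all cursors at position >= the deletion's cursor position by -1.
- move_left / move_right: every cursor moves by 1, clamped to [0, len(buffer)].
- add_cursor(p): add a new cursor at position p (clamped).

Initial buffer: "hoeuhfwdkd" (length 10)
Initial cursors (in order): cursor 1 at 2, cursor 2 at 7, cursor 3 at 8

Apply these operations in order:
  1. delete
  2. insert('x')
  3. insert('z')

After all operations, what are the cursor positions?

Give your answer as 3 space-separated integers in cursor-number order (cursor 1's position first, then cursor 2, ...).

Answer: 3 11 11

Derivation:
After op 1 (delete): buffer="heuhfkd" (len 7), cursors c1@1 c2@5 c3@5, authorship .......
After op 2 (insert('x')): buffer="hxeuhfxxkd" (len 10), cursors c1@2 c2@8 c3@8, authorship .1....23..
After op 3 (insert('z')): buffer="hxzeuhfxxzzkd" (len 13), cursors c1@3 c2@11 c3@11, authorship .11....2323..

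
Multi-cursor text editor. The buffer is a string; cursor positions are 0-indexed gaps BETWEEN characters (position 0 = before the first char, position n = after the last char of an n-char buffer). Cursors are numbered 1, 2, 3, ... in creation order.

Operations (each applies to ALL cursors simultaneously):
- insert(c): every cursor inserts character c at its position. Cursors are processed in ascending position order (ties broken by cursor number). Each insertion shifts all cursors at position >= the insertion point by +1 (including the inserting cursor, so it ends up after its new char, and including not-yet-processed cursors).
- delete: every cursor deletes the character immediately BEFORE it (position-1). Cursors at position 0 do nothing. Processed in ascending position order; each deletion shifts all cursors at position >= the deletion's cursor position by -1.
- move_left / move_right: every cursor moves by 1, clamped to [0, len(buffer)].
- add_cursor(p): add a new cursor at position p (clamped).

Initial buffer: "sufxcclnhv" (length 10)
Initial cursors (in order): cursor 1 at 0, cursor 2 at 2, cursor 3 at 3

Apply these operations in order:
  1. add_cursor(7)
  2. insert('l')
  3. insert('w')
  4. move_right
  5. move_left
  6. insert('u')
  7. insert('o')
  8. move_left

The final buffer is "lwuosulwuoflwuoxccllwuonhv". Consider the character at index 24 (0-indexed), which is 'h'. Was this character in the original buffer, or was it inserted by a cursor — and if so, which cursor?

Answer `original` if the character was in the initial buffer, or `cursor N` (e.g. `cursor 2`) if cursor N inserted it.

After op 1 (add_cursor(7)): buffer="sufxcclnhv" (len 10), cursors c1@0 c2@2 c3@3 c4@7, authorship ..........
After op 2 (insert('l')): buffer="lsulflxccllnhv" (len 14), cursors c1@1 c2@4 c3@6 c4@11, authorship 1..2.3....4...
After op 3 (insert('w')): buffer="lwsulwflwxccllwnhv" (len 18), cursors c1@2 c2@6 c3@9 c4@15, authorship 11..22.33....44...
After op 4 (move_right): buffer="lwsulwflwxccllwnhv" (len 18), cursors c1@3 c2@7 c3@10 c4@16, authorship 11..22.33....44...
After op 5 (move_left): buffer="lwsulwflwxccllwnhv" (len 18), cursors c1@2 c2@6 c3@9 c4@15, authorship 11..22.33....44...
After op 6 (insert('u')): buffer="lwusulwuflwuxccllwunhv" (len 22), cursors c1@3 c2@8 c3@12 c4@19, authorship 111..222.333....444...
After op 7 (insert('o')): buffer="lwuosulwuoflwuoxccllwuonhv" (len 26), cursors c1@4 c2@10 c3@15 c4@23, authorship 1111..2222.3333....4444...
After op 8 (move_left): buffer="lwuosulwuoflwuoxccllwuonhv" (len 26), cursors c1@3 c2@9 c3@14 c4@22, authorship 1111..2222.3333....4444...
Authorship (.=original, N=cursor N): 1 1 1 1 . . 2 2 2 2 . 3 3 3 3 . . . . 4 4 4 4 . . .
Index 24: author = original

Answer: original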